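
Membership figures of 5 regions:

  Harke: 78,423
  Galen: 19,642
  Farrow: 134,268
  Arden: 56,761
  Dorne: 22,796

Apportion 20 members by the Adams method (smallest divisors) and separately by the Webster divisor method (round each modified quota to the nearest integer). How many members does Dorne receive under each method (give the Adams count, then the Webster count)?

2 and 1

Adams: Harke 5, Galen 2, Farrow 8, Arden 3, Dorne 2.
Webster: Harke 5, Galen 1, Farrow 9, Arden 4, Dorne 1.
Dorne gets 2 under Adams and 1 under Webster.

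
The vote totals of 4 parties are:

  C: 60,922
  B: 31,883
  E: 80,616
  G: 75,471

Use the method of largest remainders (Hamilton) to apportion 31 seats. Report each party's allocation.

C: 8, B: 4, E: 10, G: 9

The standard divisor is 248892/31 ≈ 8028.774.
Standard quotas: C 7.5880, B 3.9711, E 10.0409, G 9.4001.
Lower quotas: C 7, B 3, E 10, G 9 (sum 29, leaving 2 seats).
Remainders in descending order: B 0.9711, C 0.5880, G 0.4001, E 0.0409.
The surplus seats go to B, C.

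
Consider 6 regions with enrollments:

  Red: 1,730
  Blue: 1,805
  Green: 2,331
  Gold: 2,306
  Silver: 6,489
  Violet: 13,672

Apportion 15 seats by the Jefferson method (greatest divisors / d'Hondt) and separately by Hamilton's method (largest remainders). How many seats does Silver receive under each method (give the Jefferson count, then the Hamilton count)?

3 and 4

Jefferson: Red 1, Blue 1, Green 1, Gold 1, Silver 3, Violet 8.
Hamilton: Red 1, Blue 1, Green 1, Gold 1, Silver 4, Violet 7.
Silver gets 3 under Jefferson and 4 under Hamilton.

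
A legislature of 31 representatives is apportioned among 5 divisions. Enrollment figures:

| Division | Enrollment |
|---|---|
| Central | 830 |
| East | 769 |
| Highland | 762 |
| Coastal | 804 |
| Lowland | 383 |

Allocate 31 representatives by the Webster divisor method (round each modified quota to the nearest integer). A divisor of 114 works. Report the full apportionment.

With modified divisor 114: modified quotas Central 7.281, East 6.746, Highland 6.684, Coastal 7.053, Lowland 3.360.
Rounding to the nearest integer: Central 7, East 7, Highland 7, Coastal 7, Lowland 3 (total 31).

Central: 7, East: 7, Highland: 7, Coastal: 7, Lowland: 3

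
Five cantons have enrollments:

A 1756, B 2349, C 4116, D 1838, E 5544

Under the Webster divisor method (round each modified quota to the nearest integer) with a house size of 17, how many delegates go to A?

2

Standard divisor 15603/17 ≈ 917.824; standard quotas: A 1.913, B 2.559, C 4.485, D 2.003, E 6.040.
Rounding to the nearest integer gives A 2, B 3, C 4, D 2, E 6 — total 17, matching the house size, so no adjustment is needed.
A receives 2.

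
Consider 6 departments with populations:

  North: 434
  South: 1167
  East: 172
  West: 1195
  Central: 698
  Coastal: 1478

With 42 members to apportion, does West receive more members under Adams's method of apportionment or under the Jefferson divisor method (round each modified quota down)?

Jefferson

Adams: North 4, South 9, East 2, West 9, Central 6, Coastal 12.
Jefferson: North 3, South 10, East 1, West 10, Central 6, Coastal 12.
West gets 9 under Adams and 10 under Jefferson.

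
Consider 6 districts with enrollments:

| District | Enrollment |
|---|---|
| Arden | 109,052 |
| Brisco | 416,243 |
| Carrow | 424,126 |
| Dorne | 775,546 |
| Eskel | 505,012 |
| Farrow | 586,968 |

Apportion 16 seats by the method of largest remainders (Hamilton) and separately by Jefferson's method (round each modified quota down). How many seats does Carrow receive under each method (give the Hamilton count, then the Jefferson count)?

Hamilton: Arden 1, Brisco 2, Carrow 3, Dorne 4, Eskel 3, Farrow 3.
Jefferson: Arden 0, Brisco 2, Carrow 2, Dorne 5, Eskel 3, Farrow 4.
Carrow gets 3 under Hamilton and 2 under Jefferson.

3 and 2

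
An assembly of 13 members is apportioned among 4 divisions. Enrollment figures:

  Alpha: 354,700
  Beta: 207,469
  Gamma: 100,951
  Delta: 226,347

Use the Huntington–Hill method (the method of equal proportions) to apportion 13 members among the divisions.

With divisor 68362: modified quotas Alpha 5.189, Beta 3.035, Gamma 1.477, Delta 3.311.
Geometric-mean thresholds: Alpha √(5·6)=5.477, Beta √(3·4)=3.464, Gamma √(1·2)=1.414, Delta √(3·4)=3.464.
Each quota rounded against its threshold gives Alpha 5, Beta 3, Gamma 2, Delta 3 (total 13).

Alpha 5, Beta 3, Gamma 2, Delta 3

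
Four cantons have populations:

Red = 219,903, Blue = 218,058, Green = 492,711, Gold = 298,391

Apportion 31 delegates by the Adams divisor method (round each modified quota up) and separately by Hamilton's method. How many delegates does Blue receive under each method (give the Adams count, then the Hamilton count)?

Adams: Red 6, Blue 6, Green 12, Gold 7.
Hamilton: Red 6, Blue 5, Green 12, Gold 8.
Blue gets 6 under Adams and 5 under Hamilton.

6 and 5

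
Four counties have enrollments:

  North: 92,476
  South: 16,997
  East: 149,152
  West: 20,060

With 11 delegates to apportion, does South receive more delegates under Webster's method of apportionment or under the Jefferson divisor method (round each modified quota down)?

Webster: North 3, South 1, East 6, West 1.
Jefferson: North 4, South 0, East 7, West 0.
South gets 1 under Webster and 0 under Jefferson.

Webster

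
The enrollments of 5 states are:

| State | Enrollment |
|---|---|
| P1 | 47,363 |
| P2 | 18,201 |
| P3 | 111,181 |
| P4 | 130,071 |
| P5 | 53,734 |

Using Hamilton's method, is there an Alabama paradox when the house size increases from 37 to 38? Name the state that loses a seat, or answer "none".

P5

At 37 seats: P1 5, P2 2, P3 11, P4 13, P5 6.
At 38 seats: P1 5, P2 2, P3 12, P4 14, P5 5.
P5 drops from 6 to 5.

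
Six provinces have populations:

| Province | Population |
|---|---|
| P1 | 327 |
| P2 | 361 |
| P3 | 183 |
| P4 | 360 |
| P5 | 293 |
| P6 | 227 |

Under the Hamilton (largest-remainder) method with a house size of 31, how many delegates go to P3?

The standard divisor is 1751/31 ≈ 56.484.
Standard quotas: P1 5.789, P2 6.391, P3 3.240, P4 6.374, P5 5.187, P6 4.019.
Lower quotas: P1 5, P2 6, P3 3, P4 6, P5 5, P6 4 (sum 29, leaving 2 seats).
Remainders in descending order: P1 0.789, P2 0.391, P4 0.374, P3 0.240, P5 0.187, P6 0.019.
Largest remainders: P1, P2 receive the extra seats.
P3 receives 3.

3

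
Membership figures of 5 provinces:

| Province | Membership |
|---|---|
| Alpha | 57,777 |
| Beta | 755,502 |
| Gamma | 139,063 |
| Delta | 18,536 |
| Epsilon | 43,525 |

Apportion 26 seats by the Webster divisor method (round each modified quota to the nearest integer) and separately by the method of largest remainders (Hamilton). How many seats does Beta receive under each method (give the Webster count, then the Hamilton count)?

Webster: Alpha 1, Beta 20, Gamma 4, Delta 0, Epsilon 1.
Hamilton: Alpha 2, Beta 19, Gamma 4, Delta 0, Epsilon 1.
Beta gets 20 under Webster and 19 under Hamilton.

20 and 19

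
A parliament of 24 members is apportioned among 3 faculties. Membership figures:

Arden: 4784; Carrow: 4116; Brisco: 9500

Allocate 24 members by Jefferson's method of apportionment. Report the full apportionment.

Standard divisor 18400/24 ≈ 766.667; standard quotas: Arden 6.240, Carrow 5.369, Brisco 12.391.
Rounding down gives 6, 5, 12 = 23 seats, so the divisor must be adjusted.
With modified divisor 700: modified quotas Arden 6.834, Carrow 5.880, Brisco 13.571.
Rounding down: Arden 6, Carrow 5, Brisco 13 (total 24).

Arden 6, Carrow 5, Brisco 13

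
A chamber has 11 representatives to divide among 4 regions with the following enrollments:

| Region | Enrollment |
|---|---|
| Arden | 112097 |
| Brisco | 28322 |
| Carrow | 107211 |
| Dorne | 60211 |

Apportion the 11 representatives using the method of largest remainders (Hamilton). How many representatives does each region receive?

Arden=4, Brisco=1, Carrow=4, Dorne=2

Total 307841; standard divisor 307841/11 ≈ 27985.545.
Standard quotas: Arden 4.0055, Brisco 1.0120, Carrow 3.8309, Dorne 2.1515.
Lower quotas: Arden 4, Brisco 1, Carrow 3, Dorne 2 (sum 10, leaving 1 seat).
Remainders in descending order: Carrow 0.8309, Dorne 0.1515, Brisco 0.0120, Arden 0.0055.
Largest remainder: Carrow receives the extra seat.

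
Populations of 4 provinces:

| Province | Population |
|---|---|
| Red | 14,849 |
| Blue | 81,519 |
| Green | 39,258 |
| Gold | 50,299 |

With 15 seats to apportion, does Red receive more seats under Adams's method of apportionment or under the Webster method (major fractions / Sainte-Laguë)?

Adams

Adams: Red 2, Blue 6, Green 3, Gold 4.
Webster: Red 1, Blue 7, Green 3, Gold 4.
Red gets 2 under Adams and 1 under Webster.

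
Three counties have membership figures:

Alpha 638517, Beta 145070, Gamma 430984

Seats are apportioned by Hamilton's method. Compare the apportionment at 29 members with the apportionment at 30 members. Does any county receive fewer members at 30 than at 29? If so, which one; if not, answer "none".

Beta

At 29 seats: Alpha 15, Beta 4, Gamma 10.
At 30 seats: Alpha 16, Beta 3, Gamma 11.
Beta drops from 4 to 3.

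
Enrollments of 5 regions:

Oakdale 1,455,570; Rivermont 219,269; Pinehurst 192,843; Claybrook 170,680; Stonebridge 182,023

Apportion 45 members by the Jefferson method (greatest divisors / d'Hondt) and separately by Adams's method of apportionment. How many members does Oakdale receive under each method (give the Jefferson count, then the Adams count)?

Jefferson: Oakdale 31, Rivermont 4, Pinehurst 4, Claybrook 3, Stonebridge 3.
Adams: Oakdale 28, Rivermont 5, Pinehurst 4, Claybrook 4, Stonebridge 4.
Oakdale gets 31 under Jefferson and 28 under Adams.

31 and 28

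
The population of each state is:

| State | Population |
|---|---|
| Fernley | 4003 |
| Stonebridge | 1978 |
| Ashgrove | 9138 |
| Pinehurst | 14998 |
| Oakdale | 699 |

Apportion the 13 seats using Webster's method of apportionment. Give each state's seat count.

Fernley 2, Stonebridge 1, Ashgrove 4, Pinehurst 6, Oakdale 0

Standard divisor 30816/13 ≈ 2370.462; standard quotas: Fernley 1.689, Stonebridge 0.834, Ashgrove 3.855, Pinehurst 6.327, Oakdale 0.295.
Rounding to the nearest integer gives Fernley 2, Stonebridge 1, Ashgrove 4, Pinehurst 6, Oakdale 0 — total 13, matching the house size, so no adjustment is needed.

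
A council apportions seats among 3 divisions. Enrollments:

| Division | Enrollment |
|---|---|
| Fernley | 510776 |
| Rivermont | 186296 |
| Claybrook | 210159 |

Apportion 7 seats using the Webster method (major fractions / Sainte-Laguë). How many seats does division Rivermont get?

Standard divisor 907231/7 ≈ 129604.429; standard quotas: Fernley 3.941, Rivermont 1.437, Claybrook 1.622.
Rounding to the nearest integer gives Fernley 4, Rivermont 1, Claybrook 2 — total 7, matching the house size, so no adjustment is needed.
Rivermont receives 1.

1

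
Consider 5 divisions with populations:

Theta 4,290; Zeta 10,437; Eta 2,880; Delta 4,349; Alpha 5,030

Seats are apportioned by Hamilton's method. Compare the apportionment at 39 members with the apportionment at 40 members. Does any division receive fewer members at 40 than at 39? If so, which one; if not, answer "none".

Delta

At 39 seats: Theta 6, Zeta 15, Eta 4, Delta 7, Alpha 7.
At 40 seats: Theta 6, Zeta 16, Eta 4, Delta 6, Alpha 8.
Delta drops from 7 to 6.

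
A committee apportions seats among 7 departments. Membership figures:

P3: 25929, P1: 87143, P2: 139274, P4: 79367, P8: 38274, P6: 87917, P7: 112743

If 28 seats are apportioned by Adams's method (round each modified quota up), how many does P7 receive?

5

Standard divisor 570647/28 ≈ 20380.25; standard quotas: P3 1.272, P1 4.276, P2 6.834, P4 3.894, P8 1.878, P6 4.314, P7 5.532.
Rounding up gives 2, 5, 7, 4, 2, 5, 6 = 31 seats, so the divisor must be adjusted.
With modified divisor 22900: modified quotas P3 1.132, P1 3.805, P2 6.082, P4 3.466, P8 1.671, P6 3.839, P7 4.923.
Rounding up: P3 2, P1 4, P2 7, P4 4, P8 2, P6 4, P7 5 (total 28).
P7 receives 5.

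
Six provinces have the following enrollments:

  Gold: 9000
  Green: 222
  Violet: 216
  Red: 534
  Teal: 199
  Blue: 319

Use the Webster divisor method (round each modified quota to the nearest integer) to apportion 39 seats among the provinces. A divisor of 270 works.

Gold: 33, Green: 1, Violet: 1, Red: 2, Teal: 1, Blue: 1

With modified divisor 270: modified quotas Gold 33.333, Green 0.822, Violet 0.800, Red 1.978, Teal 0.737, Blue 1.181.
Rounding to the nearest integer: Gold 33, Green 1, Violet 1, Red 2, Teal 1, Blue 1 (total 39).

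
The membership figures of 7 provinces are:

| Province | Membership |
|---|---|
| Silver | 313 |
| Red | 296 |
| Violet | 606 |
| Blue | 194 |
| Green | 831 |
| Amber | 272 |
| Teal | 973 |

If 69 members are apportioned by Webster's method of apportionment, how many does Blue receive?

4

Standard divisor 3485/69 ≈ 50.507; standard quotas: Silver 6.197, Red 5.861, Violet 11.998, Blue 3.841, Green 16.453, Amber 5.385, Teal 19.265.
Rounding to the nearest integer gives 6, 6, 12, 4, 16, 5, 19 = 68 seats, so the divisor must be adjusted.
With modified divisor 50: modified quotas Silver 6.260, Red 5.920, Violet 12.120, Blue 3.880, Green 16.620, Amber 5.440, Teal 19.460.
Rounding to the nearest integer: Silver 6, Red 6, Violet 12, Blue 4, Green 17, Amber 5, Teal 19 (total 69).
Blue receives 4.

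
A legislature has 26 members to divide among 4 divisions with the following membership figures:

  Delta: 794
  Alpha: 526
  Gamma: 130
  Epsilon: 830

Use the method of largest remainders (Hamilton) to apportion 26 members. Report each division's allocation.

Delta 9, Alpha 6, Gamma 2, Epsilon 9

The standard divisor is 2280/26 ≈ 87.692.
Standard quotas: Delta 9.054, Alpha 5.998, Gamma 1.482, Epsilon 9.465.
Lower quotas: Delta 9, Alpha 5, Gamma 1, Epsilon 9 (sum 24, leaving 2 seats).
Remainders in descending order: Alpha 0.998, Gamma 0.482, Epsilon 0.465, Delta 0.054.
The surplus seats go to Alpha, Gamma.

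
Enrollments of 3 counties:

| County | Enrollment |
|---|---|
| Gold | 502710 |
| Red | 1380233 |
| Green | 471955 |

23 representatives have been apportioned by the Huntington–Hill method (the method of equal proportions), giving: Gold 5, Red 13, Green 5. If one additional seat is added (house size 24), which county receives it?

Red

Priority for the next seat is population ÷ (√(s·(s+1))).
Priorities: Gold 91781.869, Red 102309.677, Green 86166.800.
Highest priority: Red.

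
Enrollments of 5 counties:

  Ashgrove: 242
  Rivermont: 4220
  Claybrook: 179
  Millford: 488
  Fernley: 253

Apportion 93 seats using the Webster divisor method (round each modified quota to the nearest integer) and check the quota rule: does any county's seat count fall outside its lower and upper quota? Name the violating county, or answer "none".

Standard quotas: Ashgrove 4.182, Rivermont 72.921, Claybrook 3.093, Millford 8.433, Fernley 4.372.
Webster allocation: Ashgrove 4, Rivermont 74, Claybrook 3, Millford 8, Fernley 4.
Rivermont has quota 72.921 (lower 72, upper 73) but receives 74 — outside the quota interval.

Rivermont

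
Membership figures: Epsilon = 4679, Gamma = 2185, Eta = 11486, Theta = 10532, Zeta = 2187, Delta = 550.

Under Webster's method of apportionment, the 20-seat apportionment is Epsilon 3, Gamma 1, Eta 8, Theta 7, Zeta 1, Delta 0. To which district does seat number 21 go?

Priority for the next seat is population ÷ (current seats + 0.5).
Priorities: Epsilon 1336.857, Gamma 1456.667, Eta 1351.294, Theta 1404.267, Zeta 1458.000, Delta 1100.000.
Highest priority: Zeta.

Zeta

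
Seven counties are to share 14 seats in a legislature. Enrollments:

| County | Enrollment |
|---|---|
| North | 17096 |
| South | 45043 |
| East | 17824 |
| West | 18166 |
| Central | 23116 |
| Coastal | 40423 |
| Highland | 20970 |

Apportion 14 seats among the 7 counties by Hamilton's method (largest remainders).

North=1; South=4; East=1; West=1; Central=2; Coastal=3; Highland=2

Standard divisor: 182638 ÷ 14 ≈ 13045.571.
Standard quotas: North 1.3105, South 3.4527, East 1.3663, West 1.3925, Central 1.7719, Coastal 3.0986, Highland 1.6074.
Lower quotas: North 1, South 3, East 1, West 1, Central 1, Coastal 3, Highland 1 (sum 11, leaving 3 seats).
Remainders in descending order: Central 0.7719, Highland 0.6074, South 0.4527, West 0.3925, East 0.3663, North 0.3105, Coastal 0.0986.
Largest remainders: Central, Highland, South receive the extra seats.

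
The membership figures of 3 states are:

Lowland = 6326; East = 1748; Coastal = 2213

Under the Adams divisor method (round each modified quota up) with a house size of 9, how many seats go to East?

2

Standard divisor 10287/9 ≈ 1143; standard quotas: Lowland 5.535, East 1.529, Coastal 1.936.
Rounding up gives 6, 2, 2 = 10 seats, so the divisor must be adjusted.
With modified divisor 1400: modified quotas Lowland 4.519, East 1.249, Coastal 1.581.
Rounding up: Lowland 5, East 2, Coastal 2 (total 9).
East receives 2.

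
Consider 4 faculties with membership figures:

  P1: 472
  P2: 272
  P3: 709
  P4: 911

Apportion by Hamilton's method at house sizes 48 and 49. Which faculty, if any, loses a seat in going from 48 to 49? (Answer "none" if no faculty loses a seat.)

P2

At 48 seats: P1 10, P2 6, P3 14, P4 18.
At 49 seats: P1 10, P2 5, P3 15, P4 19.
P2 drops from 6 to 5.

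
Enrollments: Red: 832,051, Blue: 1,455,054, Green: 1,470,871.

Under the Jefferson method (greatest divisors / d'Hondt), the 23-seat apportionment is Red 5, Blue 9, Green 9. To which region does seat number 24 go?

Priority for the next seat is population ÷ (current seats + 1).
Priorities: Red 138675.167, Blue 145505.400, Green 147087.100.
Highest priority: Green.

Green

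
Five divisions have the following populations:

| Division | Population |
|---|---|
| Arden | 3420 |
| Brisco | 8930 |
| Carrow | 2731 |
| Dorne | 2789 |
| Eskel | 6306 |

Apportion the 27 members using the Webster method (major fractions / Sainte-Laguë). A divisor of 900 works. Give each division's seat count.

With modified divisor 900: modified quotas Arden 3.800, Brisco 9.922, Carrow 3.034, Dorne 3.099, Eskel 7.007.
Rounding to the nearest integer: Arden 4, Brisco 10, Carrow 3, Dorne 3, Eskel 7 (total 27).

Arden 4, Brisco 10, Carrow 3, Dorne 3, Eskel 7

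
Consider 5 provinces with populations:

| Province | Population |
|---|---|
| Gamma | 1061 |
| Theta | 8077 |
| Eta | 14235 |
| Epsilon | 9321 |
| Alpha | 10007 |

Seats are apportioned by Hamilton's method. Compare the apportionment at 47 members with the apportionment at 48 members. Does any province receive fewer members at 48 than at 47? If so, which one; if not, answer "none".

none

At 47 seats: Gamma 1, Theta 9, Eta 16, Epsilon 10, Alpha 11.
At 48 seats: Gamma 1, Theta 9, Eta 16, Epsilon 11, Alpha 11.
No province's allocation decreased.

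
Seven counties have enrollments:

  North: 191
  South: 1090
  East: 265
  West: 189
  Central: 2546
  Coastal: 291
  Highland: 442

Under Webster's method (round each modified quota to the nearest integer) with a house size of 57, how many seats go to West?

2

Standard divisor 5014/57 ≈ 87.965; standard quotas: North 2.171, South 12.391, East 3.013, West 2.149, Central 28.943, Coastal 3.308, Highland 5.025.
Rounding to the nearest integer gives 2, 12, 3, 2, 29, 3, 5 = 56 seats, so the divisor must be adjusted.
With modified divisor 87: modified quotas North 2.195, South 12.529, East 3.046, West 2.172, Central 29.264, Coastal 3.345, Highland 5.080.
Rounding to the nearest integer: North 2, South 13, East 3, West 2, Central 29, Coastal 3, Highland 5 (total 57).
West receives 2.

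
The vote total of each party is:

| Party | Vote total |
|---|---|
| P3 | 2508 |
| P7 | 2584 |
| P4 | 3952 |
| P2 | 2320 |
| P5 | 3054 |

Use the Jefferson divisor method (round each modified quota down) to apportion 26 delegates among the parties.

Standard divisor 14418/26 ≈ 554.538; standard quotas: P3 4.523, P7 4.660, P4 7.127, P2 4.184, P5 5.507.
Rounding down gives 4, 4, 7, 4, 5 = 24 seats, so the divisor must be adjusted.
With modified divisor 505: modified quotas P3 4.966, P7 5.117, P4 7.826, P2 4.594, P5 6.048.
Rounding down: P3 4, P7 5, P4 7, P2 4, P5 6 (total 26).

P3: 4; P7: 5; P4: 7; P2: 4; P5: 6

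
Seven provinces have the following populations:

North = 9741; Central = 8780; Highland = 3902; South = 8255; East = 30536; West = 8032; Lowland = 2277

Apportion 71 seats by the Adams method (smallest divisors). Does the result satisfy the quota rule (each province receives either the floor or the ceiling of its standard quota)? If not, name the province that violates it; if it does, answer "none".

East

Standard quotas: North 9.670, Central 8.716, Highland 3.873, South 8.195, East 30.313, West 7.973, Lowland 2.260.
Adams allocation: North 10, Central 9, Highland 4, South 8, East 29, West 8, Lowland 3.
East has quota 30.313 (lower 30, upper 31) but receives 29 — outside the quota interval.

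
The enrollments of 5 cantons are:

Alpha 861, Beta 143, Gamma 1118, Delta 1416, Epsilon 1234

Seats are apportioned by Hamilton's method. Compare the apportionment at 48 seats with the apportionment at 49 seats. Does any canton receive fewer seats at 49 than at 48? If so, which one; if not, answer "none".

Beta

At 48 seats: Alpha 9, Beta 2, Gamma 11, Delta 14, Epsilon 12.
At 49 seats: Alpha 9, Beta 1, Gamma 11, Delta 15, Epsilon 13.
Beta drops from 2 to 1.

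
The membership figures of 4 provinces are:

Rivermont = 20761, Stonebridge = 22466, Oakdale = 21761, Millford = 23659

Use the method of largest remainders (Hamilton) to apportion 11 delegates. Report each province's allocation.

Rivermont: 2; Stonebridge: 3; Oakdale: 3; Millford: 3

Total 88647; standard divisor 88647/11 ≈ 8058.818.
Standard quotas: Rivermont 2.5762, Stonebridge 2.7878, Oakdale 2.7003, Millford 2.9358.
Lower quotas: Rivermont 2, Stonebridge 2, Oakdale 2, Millford 2 (sum 8, leaving 3 seats).
Remainders in descending order: Millford 0.9358, Stonebridge 0.7878, Oakdale 0.7003, Rivermont 0.5762.
Largest remainders: Millford, Stonebridge, Oakdale receive the extra seats.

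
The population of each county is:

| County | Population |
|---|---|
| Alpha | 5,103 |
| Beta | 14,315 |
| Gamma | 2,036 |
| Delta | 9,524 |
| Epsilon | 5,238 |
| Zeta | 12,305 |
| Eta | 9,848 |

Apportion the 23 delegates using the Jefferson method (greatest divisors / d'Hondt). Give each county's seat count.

Alpha 2; Beta 6; Gamma 0; Delta 4; Epsilon 2; Zeta 5; Eta 4

Standard divisor 58369/23 ≈ 2537.783; standard quotas: Alpha 2.011, Beta 5.641, Gamma 0.802, Delta 3.753, Epsilon 2.064, Zeta 4.849, Eta 3.881.
Rounding down gives 2, 5, 0, 3, 2, 4, 3 = 19 seats, so the divisor must be adjusted.
With modified divisor 2200: modified quotas Alpha 2.320, Beta 6.507, Gamma 0.925, Delta 4.329, Epsilon 2.381, Zeta 5.593, Eta 4.476.
Rounding down: Alpha 2, Beta 6, Gamma 0, Delta 4, Epsilon 2, Zeta 5, Eta 4 (total 23).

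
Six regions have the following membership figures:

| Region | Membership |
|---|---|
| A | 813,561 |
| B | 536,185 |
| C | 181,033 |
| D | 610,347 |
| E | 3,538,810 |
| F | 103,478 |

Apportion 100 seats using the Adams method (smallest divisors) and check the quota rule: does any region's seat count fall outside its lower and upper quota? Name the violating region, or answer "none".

E

Standard quotas: A 14.067, B 9.271, C 3.130, D 10.553, E 61.189, F 1.789.
Adams allocation: A 14, B 9, C 4, D 11, E 60, F 2.
E has quota 61.189 (lower 61, upper 62) but receives 60 — outside the quota interval.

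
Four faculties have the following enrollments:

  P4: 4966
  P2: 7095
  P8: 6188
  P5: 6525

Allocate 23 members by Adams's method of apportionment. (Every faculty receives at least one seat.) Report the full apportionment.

Standard divisor 24774/23 ≈ 1077.13; standard quotas: P4 4.610, P2 6.587, P8 5.745, P5 6.058.
Rounding up gives 5, 7, 6, 7 = 25 seats, so the divisor must be adjusted.
With modified divisor 1200: modified quotas P4 4.138, P2 5.912, P8 5.157, P5 5.438.
Rounding up: P4 5, P2 6, P8 6, P5 6 (total 23).

P4: 5, P2: 6, P8: 6, P5: 6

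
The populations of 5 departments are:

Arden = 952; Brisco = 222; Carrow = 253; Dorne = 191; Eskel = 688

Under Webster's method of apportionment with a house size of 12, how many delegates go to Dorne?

1

Standard divisor 2306/12 ≈ 192.167; standard quotas: Arden 4.954, Brisco 1.155, Carrow 1.317, Dorne 0.994, Eskel 3.580.
Rounding to the nearest integer gives Arden 5, Brisco 1, Carrow 1, Dorne 1, Eskel 4 — total 12, matching the house size, so no adjustment is needed.
Dorne receives 1.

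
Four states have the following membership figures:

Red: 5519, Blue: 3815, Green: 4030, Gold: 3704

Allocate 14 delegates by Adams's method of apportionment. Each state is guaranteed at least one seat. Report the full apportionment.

Red=5, Blue=3, Green=3, Gold=3

Standard divisor 17068/14 ≈ 1219.143; standard quotas: Red 4.527, Blue 3.129, Green 3.306, Gold 3.038.
Rounding up gives 5, 4, 4, 4 = 17 seats, so the divisor must be adjusted.
With modified divisor 1360: modified quotas Red 4.058, Blue 2.805, Green 2.963, Gold 2.724.
Rounding up: Red 5, Blue 3, Green 3, Gold 3 (total 14).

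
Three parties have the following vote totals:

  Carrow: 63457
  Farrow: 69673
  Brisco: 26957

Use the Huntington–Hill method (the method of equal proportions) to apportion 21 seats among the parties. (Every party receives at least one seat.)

With divisor 7630: modified quotas Carrow 8.317, Farrow 9.131, Brisco 3.533.
Geometric-mean thresholds: Carrow √(8·9)=8.485, Farrow √(9·10)=9.487, Brisco √(3·4)=3.464.
Each quota rounded against its threshold gives Carrow 8, Farrow 9, Brisco 4 (total 21).

Carrow 8; Farrow 9; Brisco 4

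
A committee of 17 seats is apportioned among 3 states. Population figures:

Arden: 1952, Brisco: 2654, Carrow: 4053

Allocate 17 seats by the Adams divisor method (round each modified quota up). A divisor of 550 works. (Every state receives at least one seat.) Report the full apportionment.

Arden=4; Brisco=5; Carrow=8

With modified divisor 550: modified quotas Arden 3.549, Brisco 4.825, Carrow 7.369.
Rounding up: Arden 4, Brisco 5, Carrow 8 (total 17).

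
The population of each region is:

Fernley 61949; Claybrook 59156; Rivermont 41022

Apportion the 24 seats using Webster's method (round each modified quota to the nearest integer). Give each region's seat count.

Fernley 9; Claybrook 9; Rivermont 6

Standard divisor 162127/24 ≈ 6755.292; standard quotas: Fernley 9.170, Claybrook 8.757, Rivermont 6.073.
Rounding to the nearest integer gives Fernley 9, Claybrook 9, Rivermont 6 — total 24, matching the house size, so no adjustment is needed.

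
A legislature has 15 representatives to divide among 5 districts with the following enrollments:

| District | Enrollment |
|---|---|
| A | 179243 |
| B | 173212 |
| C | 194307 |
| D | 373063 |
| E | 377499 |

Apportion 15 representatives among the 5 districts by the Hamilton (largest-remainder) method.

A 2, B 2, C 2, D 4, E 5

The standard divisor is 1297324/15 ≈ 86488.267.
Standard quotas: A 2.0725, B 2.0027, C 2.2466, D 4.3135, E 4.3647.
Lower quotas: A 2, B 2, C 2, D 4, E 4 (sum 14, leaving 1 seat).
Remainders in descending order: E 0.3647, D 0.3135, C 0.2466, A 0.0725, B 0.0027.
The surplus seat goes to E.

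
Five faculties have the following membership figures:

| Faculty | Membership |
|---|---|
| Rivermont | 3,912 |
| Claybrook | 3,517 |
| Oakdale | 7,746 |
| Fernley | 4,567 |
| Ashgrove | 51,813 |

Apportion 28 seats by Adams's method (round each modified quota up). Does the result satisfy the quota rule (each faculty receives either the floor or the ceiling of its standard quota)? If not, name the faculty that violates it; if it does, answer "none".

Ashgrove

Standard quotas: Rivermont 1.531, Claybrook 1.376, Oakdale 3.031, Fernley 1.787, Ashgrove 20.275.
Adams allocation: Rivermont 2, Claybrook 2, Oakdale 3, Fernley 2, Ashgrove 19.
Ashgrove has quota 20.275 (lower 20, upper 21) but receives 19 — outside the quota interval.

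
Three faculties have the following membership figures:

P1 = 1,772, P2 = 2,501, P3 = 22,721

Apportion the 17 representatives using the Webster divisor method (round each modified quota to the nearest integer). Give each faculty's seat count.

Standard divisor 26994/17 ≈ 1587.882; standard quotas: P1 1.116, P2 1.575, P3 14.309.
Rounding to the nearest integer gives P1 1, P2 2, P3 14 — total 17, matching the house size, so no adjustment is needed.

P1 1; P2 2; P3 14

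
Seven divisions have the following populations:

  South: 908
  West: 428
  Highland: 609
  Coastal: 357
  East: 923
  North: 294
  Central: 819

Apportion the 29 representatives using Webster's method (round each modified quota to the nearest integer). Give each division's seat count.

Standard divisor 4338/29 ≈ 149.586; standard quotas: South 6.070, West 2.861, Highland 4.071, Coastal 2.387, East 6.170, North 1.965, Central 5.475.
Rounding to the nearest integer gives 6, 3, 4, 2, 6, 2, 5 = 28 seats, so the divisor must be adjusted.
With modified divisor 146: modified quotas South 6.219, West 2.932, Highland 4.171, Coastal 2.445, East 6.322, North 2.014, Central 5.610.
Rounding to the nearest integer: South 6, West 3, Highland 4, Coastal 2, East 6, North 2, Central 6 (total 29).

South 6, West 3, Highland 4, Coastal 2, East 6, North 2, Central 6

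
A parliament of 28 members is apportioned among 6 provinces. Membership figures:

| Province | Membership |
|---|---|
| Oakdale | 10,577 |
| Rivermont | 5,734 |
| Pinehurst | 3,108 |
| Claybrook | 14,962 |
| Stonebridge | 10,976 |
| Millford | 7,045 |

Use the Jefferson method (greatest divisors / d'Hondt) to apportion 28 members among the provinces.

Standard divisor 52402/28 ≈ 1871.5; standard quotas: Oakdale 5.652, Rivermont 3.064, Pinehurst 1.661, Claybrook 7.995, Stonebridge 5.865, Millford 3.764.
Rounding down gives 5, 3, 1, 7, 5, 3 = 24 seats, so the divisor must be adjusted.
With modified divisor 1700: modified quotas Oakdale 6.222, Rivermont 3.373, Pinehurst 1.828, Claybrook 8.801, Stonebridge 6.456, Millford 4.144.
Rounding down: Oakdale 6, Rivermont 3, Pinehurst 1, Claybrook 8, Stonebridge 6, Millford 4 (total 28).

Oakdale=6; Rivermont=3; Pinehurst=1; Claybrook=8; Stonebridge=6; Millford=4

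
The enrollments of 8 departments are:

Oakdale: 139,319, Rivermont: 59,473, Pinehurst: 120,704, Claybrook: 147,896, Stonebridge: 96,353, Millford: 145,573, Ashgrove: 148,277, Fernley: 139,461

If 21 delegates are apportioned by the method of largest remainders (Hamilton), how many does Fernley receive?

Total 997056; standard divisor 997056/21 ≈ 47478.857.
Standard quotas: Oakdale 2.9343, Rivermont 1.2526, Pinehurst 2.5423, Claybrook 3.1150, Stonebridge 2.0294, Millford 3.0661, Ashgrove 3.1230, Fernley 2.9373.
Lower quotas: Oakdale 2, Rivermont 1, Pinehurst 2, Claybrook 3, Stonebridge 2, Millford 3, Ashgrove 3, Fernley 2 (sum 18, leaving 3 seats).
Remainders in descending order: Fernley 0.9373, Oakdale 0.9343, Pinehurst 0.5423, Rivermont 0.2526, Ashgrove 0.1230, Claybrook 0.1150, Millford 0.0661, Stonebridge 0.0294.
Largest remainders: Fernley, Oakdale, Pinehurst receive the extra seats.
Fernley receives 3.

3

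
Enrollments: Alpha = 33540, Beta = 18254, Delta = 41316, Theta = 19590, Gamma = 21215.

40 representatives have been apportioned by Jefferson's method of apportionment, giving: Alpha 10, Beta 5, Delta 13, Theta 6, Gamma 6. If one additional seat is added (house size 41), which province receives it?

Alpha

Priority for the next seat is population ÷ (current seats + 1).
Priorities: Alpha 3049.091, Beta 3042.333, Delta 2951.143, Theta 2798.571, Gamma 3030.714.
Highest priority: Alpha.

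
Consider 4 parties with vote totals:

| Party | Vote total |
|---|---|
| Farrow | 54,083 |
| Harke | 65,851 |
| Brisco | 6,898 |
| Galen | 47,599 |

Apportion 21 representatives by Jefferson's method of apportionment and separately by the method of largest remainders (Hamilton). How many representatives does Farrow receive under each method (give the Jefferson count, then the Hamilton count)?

7 and 6

Jefferson: Farrow 7, Harke 8, Brisco 0, Galen 6.
Hamilton: Farrow 6, Harke 8, Brisco 1, Galen 6.
Farrow gets 7 under Jefferson and 6 under Hamilton.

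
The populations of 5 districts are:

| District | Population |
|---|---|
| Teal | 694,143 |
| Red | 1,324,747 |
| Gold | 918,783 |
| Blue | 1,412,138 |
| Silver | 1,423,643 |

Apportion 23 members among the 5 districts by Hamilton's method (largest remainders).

Standard divisor: 5773454 ÷ 23 ≈ 251019.739.
Standard quotas: Teal 2.7653, Red 5.2775, Gold 3.6602, Blue 5.6256, Silver 5.6714.
Lower quotas: Teal 2, Red 5, Gold 3, Blue 5, Silver 5 (sum 20, leaving 3 seats).
Remainders in descending order: Teal 0.7653, Silver 0.6714, Gold 0.6602, Blue 0.6256, Red 0.2775.
Largest remainders: Teal, Silver, Gold receive the extra seats.

Teal 3, Red 5, Gold 4, Blue 5, Silver 6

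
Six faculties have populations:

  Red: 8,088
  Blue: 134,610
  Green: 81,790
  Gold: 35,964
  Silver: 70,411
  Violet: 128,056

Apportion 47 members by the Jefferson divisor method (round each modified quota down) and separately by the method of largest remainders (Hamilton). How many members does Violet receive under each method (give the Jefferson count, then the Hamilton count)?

14 and 13

Jefferson: Red 0, Blue 14, Green 9, Gold 3, Silver 7, Violet 14.
Hamilton: Red 1, Blue 14, Green 8, Gold 4, Silver 7, Violet 13.
Violet gets 14 under Jefferson and 13 under Hamilton.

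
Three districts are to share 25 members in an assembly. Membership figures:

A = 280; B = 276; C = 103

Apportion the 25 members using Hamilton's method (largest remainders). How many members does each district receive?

A=11, B=10, C=4

Total 659; standard divisor 659/25 ≈ 26.36.
Standard quotas: A 10.622, B 10.470, C 3.907.
Lower quotas: A 10, B 10, C 3 (sum 23, leaving 2 seats).
Remainders in descending order: C 0.907, A 0.622, B 0.470.
Largest remainders: C, A receive the extra seats.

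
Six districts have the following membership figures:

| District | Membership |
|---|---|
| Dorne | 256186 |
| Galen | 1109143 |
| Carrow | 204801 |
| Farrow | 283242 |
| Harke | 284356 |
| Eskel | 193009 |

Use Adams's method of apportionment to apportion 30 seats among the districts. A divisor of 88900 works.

Dorne 3; Galen 13; Carrow 3; Farrow 4; Harke 4; Eskel 3

With modified divisor 88900: modified quotas Dorne 2.882, Galen 12.476, Carrow 2.304, Farrow 3.186, Harke 3.199, Eskel 2.171.
Rounding up: Dorne 3, Galen 13, Carrow 3, Farrow 4, Harke 4, Eskel 3 (total 30).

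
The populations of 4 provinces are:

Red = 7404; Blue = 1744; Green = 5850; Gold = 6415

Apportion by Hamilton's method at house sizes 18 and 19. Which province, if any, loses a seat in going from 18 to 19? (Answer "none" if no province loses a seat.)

At 18 seats: Red 6, Blue 2, Green 5, Gold 5.
At 19 seats: Red 7, Blue 1, Green 5, Gold 6.
Blue drops from 2 to 1.

Blue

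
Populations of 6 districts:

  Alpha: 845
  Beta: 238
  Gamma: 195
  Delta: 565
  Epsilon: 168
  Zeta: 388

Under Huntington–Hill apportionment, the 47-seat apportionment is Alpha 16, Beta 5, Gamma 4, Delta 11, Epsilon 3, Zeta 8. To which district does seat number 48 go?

Priority for the next seat is population ÷ (√(s·(s+1))).
Priorities: Alpha 51.236, Beta 43.453, Gamma 43.603, Delta 49.177, Epsilon 48.497, Zeta 45.726.
Highest priority: Alpha.

Alpha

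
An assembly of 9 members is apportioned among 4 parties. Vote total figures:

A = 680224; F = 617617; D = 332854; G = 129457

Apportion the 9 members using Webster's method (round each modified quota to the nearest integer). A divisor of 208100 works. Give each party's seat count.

With modified divisor 208100: modified quotas A 3.269, F 2.968, D 1.599, G 0.622.
Rounding to the nearest integer: A 3, F 3, D 2, G 1 (total 9).

A 3, F 3, D 2, G 1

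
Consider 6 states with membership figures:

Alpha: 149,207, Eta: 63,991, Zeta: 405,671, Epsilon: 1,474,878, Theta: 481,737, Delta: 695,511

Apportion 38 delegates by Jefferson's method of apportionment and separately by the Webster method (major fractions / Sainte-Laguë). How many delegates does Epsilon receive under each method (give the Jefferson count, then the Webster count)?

Jefferson: Alpha 1, Eta 0, Zeta 5, Epsilon 18, Theta 6, Delta 8.
Webster: Alpha 2, Eta 1, Zeta 5, Epsilon 17, Theta 5, Delta 8.
Epsilon gets 18 under Jefferson and 17 under Webster.

18 and 17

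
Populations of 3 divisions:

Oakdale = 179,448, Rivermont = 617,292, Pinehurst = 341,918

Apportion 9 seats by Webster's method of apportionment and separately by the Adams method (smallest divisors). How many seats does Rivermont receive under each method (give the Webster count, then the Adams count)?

Webster: Oakdale 1, Rivermont 5, Pinehurst 3.
Adams: Oakdale 2, Rivermont 4, Pinehurst 3.
Rivermont gets 5 under Webster and 4 under Adams.

5 and 4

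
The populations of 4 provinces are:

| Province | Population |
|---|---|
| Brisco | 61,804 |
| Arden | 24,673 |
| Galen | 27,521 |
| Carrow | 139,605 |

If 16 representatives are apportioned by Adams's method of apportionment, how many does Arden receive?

2

Standard divisor 253603/16 ≈ 15850.188; standard quotas: Brisco 3.899, Arden 1.557, Galen 1.736, Carrow 8.808.
Rounding up gives 4, 2, 2, 9 = 17 seats, so the divisor must be adjusted.
With modified divisor 18700: modified quotas Brisco 3.305, Arden 1.319, Galen 1.472, Carrow 7.466.
Rounding up: Brisco 4, Arden 2, Galen 2, Carrow 8 (total 16).
Arden receives 2.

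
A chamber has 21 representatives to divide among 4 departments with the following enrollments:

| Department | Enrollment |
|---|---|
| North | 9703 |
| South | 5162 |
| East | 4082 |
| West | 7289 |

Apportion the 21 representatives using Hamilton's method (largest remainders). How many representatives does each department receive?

North: 8; South: 4; East: 3; West: 6

The standard divisor is 26236/21 ≈ 1249.333.
Standard quotas: North 7.7665, South 4.1318, East 3.2673, West 5.8343.
Lower quotas: North 7, South 4, East 3, West 5 (sum 19, leaving 2 seats).
Remainders in descending order: West 0.8343, North 0.7665, East 0.2673, South 0.1318.
Largest remainders: West, North receive the extra seats.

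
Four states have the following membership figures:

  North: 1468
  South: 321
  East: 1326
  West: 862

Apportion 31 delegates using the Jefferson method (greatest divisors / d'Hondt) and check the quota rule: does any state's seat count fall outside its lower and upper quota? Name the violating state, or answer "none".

none

Standard quotas: North 11.443, South 2.502, East 10.336, West 6.719.
Jefferson allocation: North 12, South 2, East 10, West 7.
Every allocation lies between the lower and upper quota.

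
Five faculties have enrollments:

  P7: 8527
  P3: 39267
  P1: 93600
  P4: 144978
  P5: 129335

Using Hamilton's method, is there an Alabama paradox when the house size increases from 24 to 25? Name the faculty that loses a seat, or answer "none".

P7

At 24 seats: P7 1, P3 2, P1 5, P4 8, P5 8.
At 25 seats: P7 0, P3 2, P1 6, P4 9, P5 8.
P7 drops from 1 to 0.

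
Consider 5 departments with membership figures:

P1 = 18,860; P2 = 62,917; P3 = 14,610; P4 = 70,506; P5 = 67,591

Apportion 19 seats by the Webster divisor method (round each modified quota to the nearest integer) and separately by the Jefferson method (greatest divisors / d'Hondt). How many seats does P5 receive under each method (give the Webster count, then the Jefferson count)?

Webster: P1 2, P2 5, P3 1, P4 6, P5 5.
Jefferson: P1 1, P2 5, P3 1, P4 6, P5 6.
P5 gets 5 under Webster and 6 under Jefferson.

5 and 6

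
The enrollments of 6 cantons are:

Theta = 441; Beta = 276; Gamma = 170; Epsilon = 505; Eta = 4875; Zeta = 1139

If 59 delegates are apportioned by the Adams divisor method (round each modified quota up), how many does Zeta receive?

9

Standard divisor 7406/59 ≈ 125.525; standard quotas: Theta 3.513, Beta 2.199, Gamma 1.354, Epsilon 4.023, Eta 38.837, Zeta 9.074.
Rounding up gives 4, 3, 2, 5, 39, 10 = 63 seats, so the divisor must be adjusted.
With modified divisor 134: modified quotas Theta 3.291, Beta 2.060, Gamma 1.269, Epsilon 3.769, Eta 36.381, Zeta 8.500.
Rounding up: Theta 4, Beta 3, Gamma 2, Epsilon 4, Eta 37, Zeta 9 (total 59).
Zeta receives 9.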